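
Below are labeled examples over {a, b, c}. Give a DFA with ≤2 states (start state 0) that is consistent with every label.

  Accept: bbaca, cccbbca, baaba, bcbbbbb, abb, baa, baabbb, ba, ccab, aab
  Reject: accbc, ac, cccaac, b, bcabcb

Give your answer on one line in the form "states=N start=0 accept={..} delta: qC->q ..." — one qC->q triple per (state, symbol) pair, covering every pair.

states=2 start=0 accept={1} delta: 0a->1 0b->0 0c->1 1a->1 1b->1 1c->0

State merging on the prefix tree: take the shortest (then alphabetical) example prefix whose next move is undefined and point that move at state 0, else 1, else 2, ...; a target is out if some Accept/Reject pair would then sit in one state with the same input left (inseparable). If every existing state is out, open a new one.
a: 0a undefined. 0a->0: no, aab/b meet in 0 with "b" left. Open state 1: 0a->1.
b: 0b undefined. 0b->0: ok.
c: 0c undefined. 0c->0: no, bcbbbbb/b meet in 0. 0c->1: ok.
aa: 1a undefined. 1a->0: no, baa/b meet in 0. 1a->1: ok.
ab: 1b undefined. 1b->0: no, bcbbbbb/b meet in 0. 1b->1: ok.
ac: 1c undefined. 1c->0: ok.
All examples now run through 2 states with every (state, symbol) defined. Accept strings end in {1}, Reject strings end in {0}; accept={1}.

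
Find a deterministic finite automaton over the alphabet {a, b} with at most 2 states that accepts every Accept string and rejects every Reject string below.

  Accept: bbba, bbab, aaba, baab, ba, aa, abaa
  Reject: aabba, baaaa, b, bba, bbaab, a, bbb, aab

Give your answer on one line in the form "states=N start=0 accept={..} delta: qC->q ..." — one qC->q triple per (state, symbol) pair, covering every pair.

Fold the examples into a partial DFA from state 0: repeatedly fix the first undefined (state, symbol) met by the shortest-then-alphabetical prefix, trying targets in increasing order and rejecting any under which an Accept and a Reject string meet in one state with the same remainder; add a state when all current targets are rejected. Accepting states are where Accept strings end.
a: 0a undefined. 0a->0: no, aa/a meet in 0. Open state 1: 0a->1.
b: 0b undefined. 0b->0: no, bbba/bba meet in 1. 0b->1: ok.
aa: 1a undefined. 1a->0: ok.
ab: 1b undefined. 1b->0: ok.
All examples now run through 2 states with every (state, symbol) defined. Accept strings end in {0}, Reject strings end in {1}; accept={0}.

states=2 start=0 accept={0} delta: 0a->1 0b->1 1a->0 1b->0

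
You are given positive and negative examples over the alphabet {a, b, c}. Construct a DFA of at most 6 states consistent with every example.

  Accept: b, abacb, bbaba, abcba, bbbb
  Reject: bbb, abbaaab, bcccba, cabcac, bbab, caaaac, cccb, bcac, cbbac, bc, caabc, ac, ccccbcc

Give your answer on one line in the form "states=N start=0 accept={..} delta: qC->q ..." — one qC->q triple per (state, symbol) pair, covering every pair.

states=3 start=0 accept={1} delta: 0a->0 0b->1 0c->2 1a->1 1b->2 1c->0 2a->1 2b->0 2c->2

Grow the machine one transition at a time. Run the examples from 0; the earliest place one falls off (shortest prefix, ties alphabetical) gets sent to the lowest-numbered state that keeps every Accept/Reject pair distinguishable — a pair clashes when both reach the same state with identical unread suffix — and to a fresh state only if none does.
a: 0a undefined. 0a->0: ok.
b: 0b undefined. 0b->0: no, b/bbb meet in 0. Open state 1: 0b->1.
c: 0c undefined. 0c->0: no, b/cccb meet in 1. 0c->1: no, b/ac meet in 1. Open state 2: 0c->2.
bb: 1b undefined. 1b->0: no, b/bbb meet in 1. 1b->1: no, b/bbb meet in 1. 1b->2: ok.
bc: 1c undefined. 1c->0: ok.
ca: 2a undefined. 2a->0: no, b/abbaaab meet in 1. 2a->1: ok.
cb: 2b undefined. 2b->0: ok.
cc: 2c undefined. 2c->0: no, abcba/bcccba meet in 1 with "a" left. 2c->1: no, b/bcccba meet in 1. 2c->2: ok.
aba: 1a undefined. 1a->0: no, b/abbaaab meet in 1. 1a->1: ok.
All examples now run through 3 states with every (state, symbol) defined. Accept strings end in {1}, Reject strings end in {0,2}; accept={1}.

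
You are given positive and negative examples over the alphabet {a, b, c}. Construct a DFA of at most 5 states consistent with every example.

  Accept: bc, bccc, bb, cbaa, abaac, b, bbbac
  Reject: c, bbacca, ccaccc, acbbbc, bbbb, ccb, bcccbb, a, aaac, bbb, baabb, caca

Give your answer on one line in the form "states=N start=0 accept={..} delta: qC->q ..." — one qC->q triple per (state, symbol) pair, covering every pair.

Fold the examples into a partial DFA from state 0: repeatedly fix the first undefined (state, symbol) met by the shortest-then-alphabetical prefix, trying targets in increasing order and rejecting any under which an Accept and a Reject string meet in one state with the same remainder; add a state when all current targets are rejected. Accepting states are where Accept strings end.
a: 0a undefined. 0a->0: ok.
b: 0b undefined. 0b->0: no, bc/c meet in 0 with "c" left. Open state 1: 0b->1.
c: 0c undefined. 0c->0: no, b/ccb meet in 1. 0c->1: no, b/c meet in 1. Open state 2: 0c->2.
ba: 1a undefined. 1a->0: no, bb/baabb meet in 1 with "b" left. 1a->1: ok.
bb: 1b undefined. 1b->0: no, bb/bbbb meet in 0. 1b->1: no, bb/bbbb meet in 1. 1b->2: no, bb/c meet in 2. Open state 3: 1b->3.
bc: 1c undefined. 1c->0: no, bc/a meet in 0. 1c->1: ok.
ca: 2a undefined. 2a->0: ok.
cb: 2b undefined. 2b->0: no, cbaa/a meet in 0. 2b->1: ok.
cc: 2c undefined. 2c->0: no, bc/ccb meet in 1. 2c->1: no, bc/ccaccc meet in 1. 2c->2: no, bc/ccb meet in 1. 2c->3: ok.
bba: 3a undefined. 3a->0: ok.
bbb: 3b undefined. 3b->0: no, bc/bbbb meet in 1. 3b->1: no, bc/acbbbc meet in 1. 3b->2: no, bc/bbbb meet in 1. 3b->3: no, bb/bbbb meet in 3. Open state 4: 3b->4.
bbba: 4a undefined. 4a->0: no, bbbac/c meet in 2. 4a->1: ok.
bbbb: 4b undefined. 4b->0: ok.
acbbbc: 4c undefined. 4c->0: ok.
ccaccc: 3c undefined. 3c->0: ok.
All examples now run through 5 states with every (state, symbol) defined. Accept strings end in {1,3}, Reject strings end in {0,2,4}; accept={1,3}.

states=5 start=0 accept={1,3} delta: 0a->0 0b->1 0c->2 1a->1 1b->3 1c->1 2a->0 2b->1 2c->3 3a->0 3b->4 3c->0 4a->1 4b->0 4c->0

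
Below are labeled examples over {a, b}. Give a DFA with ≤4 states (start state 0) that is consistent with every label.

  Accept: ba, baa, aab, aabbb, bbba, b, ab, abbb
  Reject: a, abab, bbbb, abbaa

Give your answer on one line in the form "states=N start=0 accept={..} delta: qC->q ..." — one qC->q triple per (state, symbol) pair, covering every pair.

Grow the machine one transition at a time. Run the examples from 0; the earliest place one falls off (shortest prefix, ties alphabetical) gets sent to the lowest-numbered state that keeps every Accept/Reject pair distinguishable — a pair clashes when both reach the same state with identical unread suffix — and to a fresh state only if none does.
a: 0a undefined. 0a->0: ok.
b: 0b undefined. 0b->0: no, ba/a meet in 0. Open state 1: 0b->1.
ba: 1a undefined. 1a->0: no, ba/a meet in 0. 1a->1: ok.
bb: 1b undefined. 1b->0: ok.
All examples now run through 2 states with every (state, symbol) defined. Accept strings end in {1}, Reject strings end in {0}; accept={1}.

states=2 start=0 accept={1} delta: 0a->0 0b->1 1a->1 1b->0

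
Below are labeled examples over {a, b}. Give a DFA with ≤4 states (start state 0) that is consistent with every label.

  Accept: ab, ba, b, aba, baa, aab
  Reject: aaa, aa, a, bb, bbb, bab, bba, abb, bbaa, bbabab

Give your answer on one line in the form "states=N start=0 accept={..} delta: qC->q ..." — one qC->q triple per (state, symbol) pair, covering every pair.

Fold the examples into a partial DFA from state 0: repeatedly fix the first undefined (state, symbol) met by the shortest-then-alphabetical prefix, trying targets in increasing order and rejecting any under which an Accept and a Reject string meet in one state with the same remainder; add a state when all current targets are rejected. Accepting states are where Accept strings end.
a: 0a undefined. 0a->0: ok.
b: 0b undefined. 0b->0: no, ab/aaa meet in 0. Open state 1: 0b->1.
ba: 1a undefined. 1a->0: no, ab/bab meet in 1. 1a->1: ok.
bb: 1b undefined. 1b->0: no, ab/bbb meet in 1. 1b->1: no, ab/bb meet in 1. Open state 2: 1b->2.
bba: 2a undefined. 2a->0: ok.
bbb: 2b undefined. 2b->0: ok.
All examples now run through 3 states with every (state, symbol) defined. Accept strings end in {1}, Reject strings end in {0,2}; accept={1}.

states=3 start=0 accept={1} delta: 0a->0 0b->1 1a->1 1b->2 2a->0 2b->0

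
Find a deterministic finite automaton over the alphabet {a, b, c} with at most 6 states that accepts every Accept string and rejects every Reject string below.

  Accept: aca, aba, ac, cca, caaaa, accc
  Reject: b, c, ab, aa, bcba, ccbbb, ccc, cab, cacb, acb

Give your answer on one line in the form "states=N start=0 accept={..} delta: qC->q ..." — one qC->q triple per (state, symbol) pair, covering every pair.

states=4 start=0 accept={1,3} delta: 0a->1 0b->0 0c->2 1a->0 1b->0 1c->3 2a->0 2b->2 2c->0 3a->1 3b->0 3c->1

State merging on the prefix tree: take the shortest (then alphabetical) example prefix whose next move is undefined and point that move at state 0, else 1, else 2, ...; a target is out if some Accept/Reject pair would then sit in one state with the same input left (inseparable). If every existing state is out, open a new one.
a: 0a undefined. 0a->0: no, ac/c meet in 0 with "c" left. Open state 1: 0a->1.
b: 0b undefined. 0b->0: ok.
c: 0c undefined. 0c->0: no, cca/bcba meet in 1. 0c->1: no, aba/bcba meet in 1 with "ba" left. Open state 2: 0c->2.
aa: 1a undefined. 1a->0: ok.
ab: 1b undefined. 1b->0: ok.
ac: 1c undefined. 1c->0: no, ac/b meet in 0. 1c->1: no, aca/b meet in 0. 1c->2: no, ac/c meet in 2. Open state 3: 1c->3.
ca: 2a undefined. 2a->0: ok.
cc: 2c undefined. 2c->0: ok.
aca: 3a undefined. 3a->0: no, aca/b meet in 0. 3a->1: ok.
acb: 3b undefined. 3b->0: ok.
acc: 3c undefined. 3c->0: no, accc/c meet in 2. 3c->1: ok.
bcb: 2b undefined. 2b->0: no, aca/bcba meet in 1. 2b->1: no, aca/cacb meet in 1. 2b->2: ok.
All examples now run through 4 states with every (state, symbol) defined. Accept strings end in {1,3}, Reject strings end in {0,2}; accept={1,3}.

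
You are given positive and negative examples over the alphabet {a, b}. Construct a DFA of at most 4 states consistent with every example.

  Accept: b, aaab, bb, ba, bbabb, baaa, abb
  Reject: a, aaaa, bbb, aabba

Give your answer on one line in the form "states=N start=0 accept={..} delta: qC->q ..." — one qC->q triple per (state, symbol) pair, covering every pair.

Grow the machine one transition at a time. Run the examples from 0; the earliest place one falls off (shortest prefix, ties alphabetical) gets sent to the lowest-numbered state that keeps every Accept/Reject pair distinguishable — a pair clashes when both reach the same state with identical unread suffix — and to a fresh state only if none does.
a: 0a undefined. 0a->0: ok.
b: 0b undefined. 0b->0: no, b/a meet in 0. Open state 1: 0b->1.
ba: 1a undefined. 1a->0: no, ba/a meet in 0. 1a->1: ok.
bb: 1b undefined. 1b->0: no, b/bbb meet in 1. 1b->1: no, b/bbb meet in 1. Open state 2: 1b->2.
bba: 2a undefined. 2a->0: ok.
bbb: 2b undefined. 2b->0: ok.
All examples now run through 3 states with every (state, symbol) defined. Accept strings end in {1,2}, Reject strings end in {0}; accept={1,2}.

states=3 start=0 accept={1,2} delta: 0a->0 0b->1 1a->1 1b->2 2a->0 2b->0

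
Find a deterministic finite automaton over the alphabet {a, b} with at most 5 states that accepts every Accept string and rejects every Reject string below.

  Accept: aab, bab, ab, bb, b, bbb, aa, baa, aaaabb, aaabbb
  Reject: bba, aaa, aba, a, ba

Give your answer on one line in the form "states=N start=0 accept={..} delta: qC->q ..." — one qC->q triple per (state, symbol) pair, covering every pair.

states=2 start=0 accept={0} delta: 0a->1 0b->0 1a->0 1b->0

Grow the machine one transition at a time. Run the examples from 0; the earliest place one falls off (shortest prefix, ties alphabetical) gets sent to the lowest-numbered state that keeps every Accept/Reject pair distinguishable — a pair clashes when both reach the same state with identical unread suffix — and to a fresh state only if none does.
a: 0a undefined. 0a->0: no, aa/aaa meet in 0. Open state 1: 0a->1.
b: 0b undefined. 0b->0: ok.
aa: 1a undefined. 1a->0: ok.
ab: 1b undefined. 1b->0: ok.
All examples now run through 2 states with every (state, symbol) defined. Accept strings end in {0}, Reject strings end in {1}; accept={0}.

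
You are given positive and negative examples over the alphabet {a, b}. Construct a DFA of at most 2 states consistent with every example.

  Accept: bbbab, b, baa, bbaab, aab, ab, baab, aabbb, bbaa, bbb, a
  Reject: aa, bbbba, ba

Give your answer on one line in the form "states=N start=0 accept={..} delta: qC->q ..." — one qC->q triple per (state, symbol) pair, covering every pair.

Fold the examples into a partial DFA from state 0: repeatedly fix the first undefined (state, symbol) met by the shortest-then-alphabetical prefix, trying targets in increasing order and rejecting any under which an Accept and a Reject string meet in one state with the same remainder; add a state when all current targets are rejected. Accepting states are where Accept strings end.
a: 0a undefined. 0a->0: no, a/aa meet in 0. Open state 1: 0a->1.
b: 0b undefined. 0b->0: no, baa/aa meet in 1 with "a" left. 0b->1: ok.
aa: 1a undefined. 1a->0: ok.
ab: 1b undefined. 1b->0: no, bbbab/bbbba meet in 1. 1b->1: ok.
All examples now run through 2 states with every (state, symbol) defined. Accept strings end in {1}, Reject strings end in {0}; accept={1}.

states=2 start=0 accept={1} delta: 0a->1 0b->1 1a->0 1b->1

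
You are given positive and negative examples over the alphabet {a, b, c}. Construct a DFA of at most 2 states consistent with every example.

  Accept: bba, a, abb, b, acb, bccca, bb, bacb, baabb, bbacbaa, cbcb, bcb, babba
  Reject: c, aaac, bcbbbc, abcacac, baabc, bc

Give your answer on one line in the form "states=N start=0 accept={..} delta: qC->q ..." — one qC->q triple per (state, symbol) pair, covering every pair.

states=2 start=0 accept={0} delta: 0a->0 0b->0 0c->1 1a->0 1b->0 1c->0

State merging on the prefix tree: take the shortest (then alphabetical) example prefix whose next move is undefined and point that move at state 0, else 1, else 2, ...; a target is out if some Accept/Reject pair would then sit in one state with the same input left (inseparable). If every existing state is out, open a new one.
a: 0a undefined. 0a->0: ok.
b: 0b undefined. 0b->0: ok.
c: 0c undefined. 0c->0: no, bba/c meet in 0. Open state 1: 0c->1.
cb: 1b undefined. 1b->0: ok.
bcc: 1c undefined. 1c->0: ok.
abca: 1a undefined. 1a->0: ok.
All examples now run through 2 states with every (state, symbol) defined. Accept strings end in {0}, Reject strings end in {1}; accept={0}.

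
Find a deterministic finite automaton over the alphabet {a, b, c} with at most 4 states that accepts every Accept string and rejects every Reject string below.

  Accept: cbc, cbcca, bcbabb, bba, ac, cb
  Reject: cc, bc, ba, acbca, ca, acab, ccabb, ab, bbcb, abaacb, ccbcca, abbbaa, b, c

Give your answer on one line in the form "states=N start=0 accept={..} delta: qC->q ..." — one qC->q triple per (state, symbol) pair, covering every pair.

states=4 start=0 accept={1,3} delta: 0a->1 0b->2 0c->2 1a->3 1b->0 1c->1 2a->0 2b->1 2c->0 3a->0 3b->0 3c->0

Fold the examples into a partial DFA from state 0: repeatedly fix the first undefined (state, symbol) met by the shortest-then-alphabetical prefix, trying targets in increasing order and rejecting any under which an Accept and a Reject string meet in one state with the same remainder; add a state when all current targets are rejected. Accepting states are where Accept strings end.
a: 0a undefined. 0a->0: no, ac/c meet in 0 with "c" left. Open state 1: 0a->1.
b: 0b undefined. 0b->0: no, bba/ba meet in 1. 0b->1: no, ac/bc meet in 1 with "c" left. Open state 2: 0b->2.
c: 0c undefined. 0c->0: no, cbc/bc meet in 2 with "c" left. 0c->1: no, ac/cc meet in 1 with "c" left. 0c->2: ok.
ab: 1b undefined. 1b->0: ok.
ac: 1c undefined. 1c->0: no, ac/acab meet in 0. 1c->1: ok.
ba: 2a undefined. 2a->0: ok.
bb: 2b undefined. 2b->0: no, cbc/b meet in 2. 2b->1: ok.
bc: 2c undefined. 2c->0: ok.
aca: 1a undefined. 1a->0: no, cbc/abaacb meet in 1. 1a->1: no, cbc/abbbaa meet in 1. 1a->2: no, cbc/acab meet in 1. Open state 3: 1a->3.
acab: 3b undefined. 3b->0: ok.
abaac: 3c undefined. 3c->0: ok.
abbbaa: 3a undefined. 3a->0: ok.
All examples now run through 4 states with every (state, symbol) defined. Accept strings end in {1,3}, Reject strings end in {0,2}; accept={1,3}.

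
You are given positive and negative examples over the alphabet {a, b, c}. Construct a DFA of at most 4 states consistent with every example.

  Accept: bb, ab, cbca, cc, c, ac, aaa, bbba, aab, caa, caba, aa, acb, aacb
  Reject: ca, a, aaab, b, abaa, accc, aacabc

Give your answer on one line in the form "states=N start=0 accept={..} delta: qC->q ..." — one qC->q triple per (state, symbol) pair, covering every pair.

states=4 start=0 accept={0,2} delta: 0a->1 0b->1 0c->0 1a->2 1b->2 1c->2 2a->0 2b->2 2c->3 3a->1 3b->0 3c->1

State merging on the prefix tree: take the shortest (then alphabetical) example prefix whose next move is undefined and point that move at state 0, else 1, else 2, ...; a target is out if some Accept/Reject pair would then sit in one state with the same input left (inseparable). If every existing state is out, open a new one.
a: 0a undefined. 0a->0: no, ab/aaab meet in 0 with "b" left. Open state 1: 0a->1.
b: 0b undefined. 0b->0: no, bb/b meet in 0. 0b->1: ok.
c: 0c undefined. 0c->0: ok.
aa: 1a undefined. 1a->0: no, bb/aaab meet in 1 with "b" left. 1a->1: no, bb/aaab meet in 1 with "b" left. Open state 2: 1a->2.
ab: 1b undefined. 1b->0: no, bbba/abaa meet in 2. 1b->1: no, bb/ca meet in 1. 1b->2: ok.
ac: 1c undefined. 1c->0: no, cbca/ca meet in 1. 1c->1: no, ac/ca meet in 1. 1c->2: ok.
aaa: 2a undefined. 2a->0: ok.
aab: 2b undefined. 2b->0: no, bbba/ca meet in 1. 2b->1: no, aab/ca meet in 1. 2b->2: ok.
aac: 2c undefined. 2c->0: no, cbca/accc meet in 0. 2c->1: no, bb/accc meet in 2. 2c->2: no, bb/accc meet in 2. Open state 3: 2c->3.
aaca: 3a undefined. 3a->0: no, bb/aacabc meet in 2. 3a->1: ok.
aacb: 3b undefined. 3b->0: ok.
accc: 3c undefined. 3c->0: no, cbca/accc meet in 0. 3c->1: ok.
All examples now run through 4 states with every (state, symbol) defined. Accept strings end in {0,2}, Reject strings end in {1,3}; accept={0,2}.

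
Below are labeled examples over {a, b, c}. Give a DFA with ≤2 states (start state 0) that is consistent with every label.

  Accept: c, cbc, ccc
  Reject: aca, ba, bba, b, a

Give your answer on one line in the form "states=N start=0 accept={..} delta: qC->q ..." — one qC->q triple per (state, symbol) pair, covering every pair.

states=2 start=0 accept={1} delta: 0a->0 0b->0 0c->1 1a->0 1b->0 1c->0

Fold the examples into a partial DFA from state 0: repeatedly fix the first undefined (state, symbol) met by the shortest-then-alphabetical prefix, trying targets in increasing order and rejecting any under which an Accept and a Reject string meet in one state with the same remainder; add a state when all current targets are rejected. Accepting states are where Accept strings end.
a: 0a undefined. 0a->0: ok.
b: 0b undefined. 0b->0: ok.
c: 0c undefined. 0c->0: no, c/aca meet in 0. Open state 1: 0c->1.
cb: 1b undefined. 1b->0: ok.
cc: 1c undefined. 1c->0: ok.
aca: 1a undefined. 1a->0: ok.
All examples now run through 2 states with every (state, symbol) defined. Accept strings end in {1}, Reject strings end in {0}; accept={1}.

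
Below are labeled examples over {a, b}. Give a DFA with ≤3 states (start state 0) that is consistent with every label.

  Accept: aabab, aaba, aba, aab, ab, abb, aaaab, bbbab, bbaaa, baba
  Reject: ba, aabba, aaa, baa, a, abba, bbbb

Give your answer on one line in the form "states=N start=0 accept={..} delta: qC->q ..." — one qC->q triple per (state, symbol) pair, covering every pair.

Fold the examples into a partial DFA from state 0: repeatedly fix the first undefined (state, symbol) met by the shortest-then-alphabetical prefix, trying targets in increasing order and rejecting any under which an Accept and a Reject string meet in one state with the same remainder; add a state when all current targets are rejected. Accepting states are where Accept strings end.
a: 0a undefined. 0a->0: no, aaba/ba meet in 0 with "ba" left. Open state 1: 0a->1.
b: 0b undefined. 0b->0: no, bbaaa/aaa meet in 1 with "aa" left. 0b->1: ok.
aa: 1a undefined. 1a->0: no, aabab/aaa meet in 1. 1a->1: ok.
ab: 1b undefined. 1b->0: no, aabab/bbbb meet in 0. 1b->1: no, aabab/ba meet in 1. Open state 2: 1b->2.
aba: 2a undefined. 2a->0: no, aabab/ba meet in 1. 2a->1: no, aaba/ba meet in 1. 2a->2: ok.
abb: 2b undefined. 2b->0: ok.
All examples now run through 3 states with every (state, symbol) defined. Accept strings end in {0,2}, Reject strings end in {1}; accept={0,2}.

states=3 start=0 accept={0,2} delta: 0a->1 0b->1 1a->1 1b->2 2a->2 2b->0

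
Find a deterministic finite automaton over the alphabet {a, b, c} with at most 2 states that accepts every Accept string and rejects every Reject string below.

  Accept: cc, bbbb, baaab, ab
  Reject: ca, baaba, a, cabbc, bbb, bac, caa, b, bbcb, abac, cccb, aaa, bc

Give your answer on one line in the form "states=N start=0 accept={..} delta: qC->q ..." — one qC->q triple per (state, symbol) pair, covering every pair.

states=2 start=0 accept={0} delta: 0a->1 0b->1 0c->0 1a->1 1b->0 1c->1

Fold the examples into a partial DFA from state 0: repeatedly fix the first undefined (state, symbol) met by the shortest-then-alphabetical prefix, trying targets in increasing order and rejecting any under which an Accept and a Reject string meet in one state with the same remainder; add a state when all current targets are rejected. Accepting states are where Accept strings end.
a: 0a undefined. 0a->0: no, ab/b meet in 0 with "b" left. Open state 1: 0a->1.
b: 0b undefined. 0b->0: no, bbbb/bbb meet in 0. 0b->1: ok.
c: 0c undefined. 0c->0: ok.
aa: 1a undefined. 1a->0: no, cc/bac meet in 0. 1a->1: ok.
ab: 1b undefined. 1b->0: ok.
bc: 1c undefined. 1c->0: no, cc/cabbc meet in 0. 1c->1: ok.
All examples now run through 2 states with every (state, symbol) defined. Accept strings end in {0}, Reject strings end in {1}; accept={0}.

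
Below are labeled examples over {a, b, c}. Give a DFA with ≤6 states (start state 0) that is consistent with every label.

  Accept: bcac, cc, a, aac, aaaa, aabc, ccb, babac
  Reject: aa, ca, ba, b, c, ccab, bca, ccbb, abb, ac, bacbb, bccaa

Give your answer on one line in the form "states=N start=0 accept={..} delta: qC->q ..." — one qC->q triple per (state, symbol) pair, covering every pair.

Grow the machine one transition at a time. Run the examples from 0; the earliest place one falls off (shortest prefix, ties alphabetical) gets sent to the lowest-numbered state that keeps every Accept/Reject pair distinguishable — a pair clashes when both reach the same state with identical unread suffix — and to a fresh state only if none does.
a: 0a undefined. 0a->0: no, a/aa meet in 0. Open state 1: 0a->1.
b: 0b undefined. 0b->0: no, a/ba meet in 1. 0b->1: no, a/b meet in 1. Open state 2: 0b->2.
c: 0c undefined. 0c->0: no, cc/c meet in 0. 0c->1: no, cc/ac meet in 1 with "c" left. 0c->2: ok.
aa: 1a undefined. 1a->0: no, aac/b meet in 2. 1a->1: no, a/aa meet in 1. 1a->2: ok.
ab: 1b undefined. 1b->0: ok.
ac: 1c undefined. 1c->0: ok.
ba: 2a undefined. 2a->0: no, babac/aa meet in 2. 2a->1: no, a/ca meet in 1. 2a->2: no, aaaa/aa meet in 2. Open state 3: 2a->3.
bc: 2c undefined. 2c->0: no, bcac/ccab meet in 0. 2c->1: no, ccb/ac meet in 0. 2c->2: no, cc/aa meet in 2. 2c->3: no, cc/ca meet in 3. Open state 4: 2c->4.
aab: 2b undefined. 2b->0: no, aabc/aa meet in 2. 2b->1: no, aabc/ac meet in 0. 2b->2: ok.
bab: 3b undefined. 3b->0: no, babac/ac meet in 0. 3b->1: ok.
bac: 3c undefined. 3c->0: ok.
bca: 4a undefined. 4a->0: no, bcac/aa meet in 2. 4a->1: no, bcac/ccab meet in 0. 4a->2: ok.
bcc: 4c undefined. 4c->0: ok.
ccb: 4b undefined. 4b->0: no, ccb/ac meet in 0. 4b->1: ok.
aaaa: 3a undefined. 3a->0: no, aaaa/ccbb meet in 0. 3a->1: ok.
All examples now run through 5 states with every (state, symbol) defined. Accept strings end in {1,4}, Reject strings end in {0,2,3}; accept={1,4}.

states=5 start=0 accept={1,4} delta: 0a->1 0b->2 0c->2 1a->2 1b->0 1c->0 2a->3 2b->2 2c->4 3a->1 3b->1 3c->0 4a->2 4b->1 4c->0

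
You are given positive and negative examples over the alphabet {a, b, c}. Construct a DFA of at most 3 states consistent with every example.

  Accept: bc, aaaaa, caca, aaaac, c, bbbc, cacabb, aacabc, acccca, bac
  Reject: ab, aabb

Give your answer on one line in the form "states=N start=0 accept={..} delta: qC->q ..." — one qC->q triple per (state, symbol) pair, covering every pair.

states=3 start=0 accept={0,2} delta: 0a->0 0b->1 0c->2 1a->0 1b->1 1c->0 2a->2 2b->2 2c->2

State merging on the prefix tree: take the shortest (then alphabetical) example prefix whose next move is undefined and point that move at state 0, else 1, else 2, ...; a target is out if some Accept/Reject pair would then sit in one state with the same input left (inseparable). If every existing state is out, open a new one.
a: 0a undefined. 0a->0: ok.
b: 0b undefined. 0b->0: no, aaaaa/ab meet in 0. Open state 1: 0b->1.
c: 0c undefined. 0c->0: no, cacabb/aabb meet in 1 with "b" left. 0c->1: no, aaaac/ab meet in 1. Open state 2: 0c->2.
ba: 1a undefined. 1a->0: ok.
bb: 1b undefined. 1b->0: no, aaaaa/aabb meet in 0. 1b->1: ok.
bc: 1c undefined. 1c->0: ok.
ca: 2a undefined. 2a->0: no, cacabb/ab meet in 1. 2a->1: no, cacabb/ab meet in 1. 2a->2: ok.
acc: 2c undefined. 2c->0: no, cacabb/ab meet in 1. 2c->1: no, cacabb/ab meet in 1. 2c->2: ok.
aacab: 2b undefined. 2b->0: no, cacabb/ab meet in 1. 2b->1: no, cacabb/ab meet in 1. 2b->2: ok.
All examples now run through 3 states with every (state, symbol) defined. Accept strings end in {0,2}, Reject strings end in {1}; accept={0,2}.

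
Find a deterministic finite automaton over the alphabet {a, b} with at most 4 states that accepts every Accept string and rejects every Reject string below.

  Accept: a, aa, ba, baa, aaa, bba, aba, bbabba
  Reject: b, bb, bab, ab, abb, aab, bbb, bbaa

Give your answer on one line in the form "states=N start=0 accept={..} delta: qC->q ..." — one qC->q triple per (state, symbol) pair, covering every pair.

Fold the examples into a partial DFA from state 0: repeatedly fix the first undefined (state, symbol) met by the shortest-then-alphabetical prefix, trying targets in increasing order and rejecting any under which an Accept and a Reject string meet in one state with the same remainder; add a state when all current targets are rejected. Accepting states are where Accept strings end.
a: 0a undefined. 0a->0: ok.
b: 0b undefined. 0b->0: no, a/b meet in 0. Open state 1: 0b->1.
ba: 1a undefined. 1a->0: ok.
bb: 1b undefined. 1b->0: no, a/bb meet in 0. 1b->1: no, a/bbaa meet in 0. Open state 2: 1b->2.
bba: 2a undefined. 2a->0: no, a/bbaa meet in 0. 2a->1: no, a/bbaa meet in 0. 2a->2: no, bba/bb meet in 2. Open state 3: 2a->3.
bbb: 2b undefined. 2b->0: no, a/bbb meet in 0. 2b->1: ok.
bbaa: 3a undefined. 3a->0: no, a/bbaa meet in 0. 3a->1: ok.
bbab: 3b undefined. 3b->0: ok.
All examples now run through 4 states with every (state, symbol) defined. Accept strings end in {0,3}, Reject strings end in {1,2}; accept={0,3}.

states=4 start=0 accept={0,3} delta: 0a->0 0b->1 1a->0 1b->2 2a->3 2b->1 3a->1 3b->0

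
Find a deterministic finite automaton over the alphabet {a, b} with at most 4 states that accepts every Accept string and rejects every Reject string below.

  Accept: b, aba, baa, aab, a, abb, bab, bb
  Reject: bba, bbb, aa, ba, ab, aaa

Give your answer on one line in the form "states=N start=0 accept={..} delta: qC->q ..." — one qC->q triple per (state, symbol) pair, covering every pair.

State merging on the prefix tree: take the shortest (then alphabetical) example prefix whose next move is undefined and point that move at state 0, else 1, else 2, ...; a target is out if some Accept/Reject pair would then sit in one state with the same input left (inseparable). If every existing state is out, open a new one.
a: 0a undefined. 0a->0: no, b/ab meet in 0 with "b" left. Open state 1: 0a->1.
b: 0b undefined. 0b->0: no, b/bbb meet in 0. 0b->1: no, aba/bba meet in 1 with "ba" left. Open state 2: 0b->2.
aa: 1a undefined. 1a->0: no, a/aaa meet in 1. 1a->1: no, aab/ab meet in 1 with "b" left. 1a->2: no, b/aa meet in 2. Open state 3: 1a->3.
ab: 1b undefined. 1b->0: ok.
ba: 2a undefined. 2a->0: ok.
bb: 2b undefined. 2b->0: no, b/bbb meet in 2. 2b->1: ok.
aaa: 3a undefined. 3a->0: ok.
aab: 3b undefined. 3b->0: no, aab/bbb meet in 0. 3b->1: ok.
All examples now run through 4 states with every (state, symbol) defined. Accept strings end in {1,2}, Reject strings end in {0,3}; accept={1,2}.

states=4 start=0 accept={1,2} delta: 0a->1 0b->2 1a->3 1b->0 2a->0 2b->1 3a->0 3b->1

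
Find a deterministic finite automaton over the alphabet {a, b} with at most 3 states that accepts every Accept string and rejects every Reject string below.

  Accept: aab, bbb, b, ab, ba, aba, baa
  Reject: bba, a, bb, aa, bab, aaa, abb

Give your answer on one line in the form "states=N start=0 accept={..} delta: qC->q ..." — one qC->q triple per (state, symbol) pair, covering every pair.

states=2 start=0 accept={1} delta: 0a->0 0b->1 1a->1 1b->0

State merging on the prefix tree: take the shortest (then alphabetical) example prefix whose next move is undefined and point that move at state 0, else 1, else 2, ...; a target is out if some Accept/Reject pair would then sit in one state with the same input left (inseparable). If every existing state is out, open a new one.
a: 0a undefined. 0a->0: ok.
b: 0b undefined. 0b->0: no, aab/bba meet in 0. Open state 1: 0b->1.
ba: 1a undefined. 1a->0: no, aab/bab meet in 1. 1a->1: ok.
bb: 1b undefined. 1b->0: ok.
All examples now run through 2 states with every (state, symbol) defined. Accept strings end in {1}, Reject strings end in {0}; accept={1}.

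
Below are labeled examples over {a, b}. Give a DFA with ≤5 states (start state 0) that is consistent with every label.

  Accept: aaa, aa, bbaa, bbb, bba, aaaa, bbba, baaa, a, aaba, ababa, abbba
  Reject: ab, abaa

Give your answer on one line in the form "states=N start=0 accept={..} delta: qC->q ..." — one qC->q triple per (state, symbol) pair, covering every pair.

State merging on the prefix tree: take the shortest (then alphabetical) example prefix whose next move is undefined and point that move at state 0, else 1, else 2, ...; a target is out if some Accept/Reject pair would then sit in one state with the same input left (inseparable). If every existing state is out, open a new one.
a: 0a undefined. 0a->0: ok.
b: 0b undefined. 0b->0: no, aaa/ab meet in 0. Open state 1: 0b->1.
ba: 1a undefined. 1a->0: no, aaa/abaa meet in 0. 1a->1: no, baaa/ab meet in 1. Open state 2: 1a->2.
bb: 1b undefined. 1b->0: no, bbb/ab meet in 1. 1b->1: no, bbaa/abaa meet in 2 with "a" left. 1b->2: no, bba/abaa meet in 2 with "a" left. Open state 3: 1b->3.
baa: 2a undefined. 2a->0: no, aaa/abaa meet in 0. 2a->1: ok.
bba: 3a undefined. 3a->0: ok.
bbb: 3b undefined. 3b->0: ok.
abab: 2b undefined. 2b->0: ok.
All examples now run through 4 states with every (state, symbol) defined. Accept strings end in {0,2}, Reject strings end in {1}; accept={0,2}.

states=4 start=0 accept={0,2} delta: 0a->0 0b->1 1a->2 1b->3 2a->1 2b->0 3a->0 3b->0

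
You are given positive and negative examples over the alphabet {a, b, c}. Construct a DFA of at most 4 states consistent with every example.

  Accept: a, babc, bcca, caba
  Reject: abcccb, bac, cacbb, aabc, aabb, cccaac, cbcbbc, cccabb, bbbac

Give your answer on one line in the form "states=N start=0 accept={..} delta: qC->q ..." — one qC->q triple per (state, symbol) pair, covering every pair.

states=4 start=0 accept={0,3} delta: 0a->0 0b->1 0c->1 1a->1 1b->2 1c->2 2a->0 2b->0 2c->3 3a->0 3b->0 3c->0

State merging on the prefix tree: take the shortest (then alphabetical) example prefix whose next move is undefined and point that move at state 0, else 1, else 2, ...; a target is out if some Accept/Reject pair would then sit in one state with the same input left (inseparable). If every existing state is out, open a new one.
a: 0a undefined. 0a->0: ok.
b: 0b undefined. 0b->0: no, a/aabb meet in 0. Open state 1: 0b->1.
c: 0c undefined. 0c->0: no, a/cccaac meet in 0. 0c->1: ok.
ba: 1a undefined. 1a->0: no, babc/aabc meet in 1 with "c" left. 1a->1: ok.
bb: 1b undefined. 1b->0: no, a/aabb meet in 0. 1b->1: no, babc/bac meet in 1 with "c" left. Open state 2: 1b->2.
bc: 1c undefined. 1c->0: no, a/bac meet in 0. 1c->1: no, bcca/bac meet in 1. 1c->2: ok.
bbb: 2b undefined. 2b->0: ok.
bcc: 2c undefined. 2c->0: no, a/cbcbbc meet in 0. 2c->1: no, a/abcccb meet in 0. 2c->2: no, a/abcccb meet in 0. Open state 3: 2c->3.
bcca: 3a undefined. 3a->0: ok.
caba: 2a undefined. 2a->0: ok.
cbcb: 3b undefined. 3b->0: ok.
abccc: 3c undefined. 3c->0: ok.
All examples now run through 4 states with every (state, symbol) defined. Accept strings end in {0,3}, Reject strings end in {1,2}; accept={0,3}.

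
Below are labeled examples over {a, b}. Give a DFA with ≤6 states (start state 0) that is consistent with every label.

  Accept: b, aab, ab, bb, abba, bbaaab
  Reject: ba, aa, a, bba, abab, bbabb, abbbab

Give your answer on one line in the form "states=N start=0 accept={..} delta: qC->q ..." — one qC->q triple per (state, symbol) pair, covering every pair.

states=4 start=0 accept={0,2} delta: 0a->1 0b->0 1a->1 1b->2 2a->2 2b->3 3a->0 3b->2

Grow the machine one transition at a time. Run the examples from 0; the earliest place one falls off (shortest prefix, ties alphabetical) gets sent to the lowest-numbered state that keeps every Accept/Reject pair distinguishable — a pair clashes when both reach the same state with identical unread suffix — and to a fresh state only if none does.
a: 0a undefined. 0a->0: no, abba/bba meet in 0 with "bba" left. Open state 1: 0a->1.
b: 0b undefined. 0b->0: ok.
aa: 1a undefined. 1a->0: no, b/aa meet in 0. 1a->1: ok.
ab: 1b undefined. 1b->0: no, b/abab meet in 0. 1b->1: no, aab/ba meet in 1. Open state 2: 1b->2.
aba: 2a undefined. 2a->0: no, b/abab meet in 0. 2a->1: no, aab/abab meet in 2. 2a->2: ok.
abb: 2b undefined. 2b->0: no, b/abab meet in 0. 2b->1: no, abba/ba meet in 1. 2b->2: no, aab/abab meet in 2. Open state 3: 2b->3.
abba: 3a undefined. 3a->0: ok.
abbb: 3b undefined. 3b->0: no, aab/abbbab meet in 2. 3b->1: no, aab/abbbab meet in 2. 3b->2: ok.
All examples now run through 4 states with every (state, symbol) defined. Accept strings end in {0,2}, Reject strings end in {1,3}; accept={0,2}.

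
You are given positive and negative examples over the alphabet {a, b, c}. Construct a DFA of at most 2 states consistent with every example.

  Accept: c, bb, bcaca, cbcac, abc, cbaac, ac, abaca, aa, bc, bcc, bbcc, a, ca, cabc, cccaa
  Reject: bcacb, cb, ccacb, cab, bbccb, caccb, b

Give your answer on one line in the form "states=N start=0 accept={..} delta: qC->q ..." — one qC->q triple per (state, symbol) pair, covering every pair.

states=2 start=0 accept={0} delta: 0a->0 0b->1 0c->0 1a->0 1b->0 1c->0

Fold the examples into a partial DFA from state 0: repeatedly fix the first undefined (state, symbol) met by the shortest-then-alphabetical prefix, trying targets in increasing order and rejecting any under which an Accept and a Reject string meet in one state with the same remainder; add a state when all current targets are rejected. Accepting states are where Accept strings end.
a: 0a undefined. 0a->0: ok.
b: 0b undefined. 0b->0: no, bb/b meet in 0. Open state 1: 0b->1.
c: 0c undefined. 0c->0: ok.
bb: 1b undefined. 1b->0: ok.
bc: 1c undefined. 1c->0: ok.
aba: 1a undefined. 1a->0: ok.
All examples now run through 2 states with every (state, symbol) defined. Accept strings end in {0}, Reject strings end in {1}; accept={0}.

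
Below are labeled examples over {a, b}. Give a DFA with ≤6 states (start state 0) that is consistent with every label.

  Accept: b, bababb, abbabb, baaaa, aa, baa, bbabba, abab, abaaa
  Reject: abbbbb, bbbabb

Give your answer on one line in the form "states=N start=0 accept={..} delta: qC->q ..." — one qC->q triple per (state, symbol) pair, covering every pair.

states=4 start=0 accept={0,1,2} delta: 0a->0 0b->1 1a->0 1b->2 2a->0 2b->3 3a->1 3b->2

Fold the examples into a partial DFA from state 0: repeatedly fix the first undefined (state, symbol) met by the shortest-then-alphabetical prefix, trying targets in increasing order and rejecting any under which an Accept and a Reject string meet in one state with the same remainder; add a state when all current targets are rejected. Accepting states are where Accept strings end.
a: 0a undefined. 0a->0: ok.
b: 0b undefined. 0b->0: no, b/abbbbb meet in 0. Open state 1: 0b->1.
ba: 1a undefined. 1a->0: ok.
bb: 1b undefined. 1b->0: no, b/abbbbb meet in 1. 1b->1: no, b/abbbbb meet in 1. Open state 2: 1b->2.
bba: 2a undefined. 2a->0: ok.
bbb: 2b undefined. 2b->0: no, bababb/abbbbb meet in 2. 2b->1: no, b/abbbbb meet in 1. 2b->2: no, bababb/abbbbb meet in 2. Open state 3: 2b->3.
bbba: 3a undefined. 3a->0: no, bababb/bbbabb meet in 2. 3a->1: ok.
abbbb: 3b undefined. 3b->0: no, b/abbbbb meet in 1. 3b->1: no, bababb/abbbbb meet in 2. 3b->2: ok.
All examples now run through 4 states with every (state, symbol) defined. Accept strings end in {0,1,2}, Reject strings end in {3}; accept={0,1,2}.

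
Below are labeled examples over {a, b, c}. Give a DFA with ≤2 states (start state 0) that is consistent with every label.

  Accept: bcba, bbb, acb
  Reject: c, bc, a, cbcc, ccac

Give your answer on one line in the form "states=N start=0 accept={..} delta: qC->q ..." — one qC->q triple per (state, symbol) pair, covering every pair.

states=2 start=0 accept={1} delta: 0a->0 0b->1 0c->0 1a->1 1b->0 1c->0

State merging on the prefix tree: take the shortest (then alphabetical) example prefix whose next move is undefined and point that move at state 0, else 1, else 2, ...; a target is out if some Accept/Reject pair would then sit in one state with the same input left (inseparable). If every existing state is out, open a new one.
a: 0a undefined. 0a->0: ok.
b: 0b undefined. 0b->0: no, bbb/a meet in 0. Open state 1: 0b->1.
c: 0c undefined. 0c->0: ok.
bb: 1b undefined. 1b->0: ok.
bc: 1c undefined. 1c->0: ok.
bcba: 1a undefined. 1a->0: no, bcba/c meet in 0. 1a->1: ok.
All examples now run through 2 states with every (state, symbol) defined. Accept strings end in {1}, Reject strings end in {0}; accept={1}.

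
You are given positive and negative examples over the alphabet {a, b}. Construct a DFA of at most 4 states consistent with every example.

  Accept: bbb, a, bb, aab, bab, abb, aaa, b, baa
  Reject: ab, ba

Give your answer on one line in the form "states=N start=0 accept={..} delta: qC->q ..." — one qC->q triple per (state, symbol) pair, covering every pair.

Grow the machine one transition at a time. Run the examples from 0; the earliest place one falls off (shortest prefix, ties alphabetical) gets sent to the lowest-numbered state that keeps every Accept/Reject pair distinguishable — a pair clashes when both reach the same state with identical unread suffix — and to a fresh state only if none does.
a: 0a undefined. 0a->0: no, aab/ab meet in 0 with "b" left. Open state 1: 0a->1.
b: 0b undefined. 0b->0: no, a/ba meet in 1. 0b->1: no, bb/ab meet in 1 with "b" left. Open state 2: 0b->2.
aa: 1a undefined. 1a->0: ok.
ab: 1b undefined. 1b->0: ok.
ba: 2a undefined. 2a->0: ok.
bb: 2b undefined. 2b->0: no, bb/ab meet in 0. 2b->1: no, bbb/ab meet in 0. 2b->2: ok.
All examples now run through 3 states with every (state, symbol) defined. Accept strings end in {1,2}, Reject strings end in {0}; accept={1,2}.

states=3 start=0 accept={1,2} delta: 0a->1 0b->2 1a->0 1b->0 2a->0 2b->2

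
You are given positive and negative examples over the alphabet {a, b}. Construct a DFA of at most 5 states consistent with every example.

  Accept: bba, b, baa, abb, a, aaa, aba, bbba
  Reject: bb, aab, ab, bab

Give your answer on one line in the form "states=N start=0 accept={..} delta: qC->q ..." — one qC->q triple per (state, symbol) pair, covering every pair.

states=2 start=0 accept={1} delta: 0a->1 0b->1 1a->1 1b->0

Fold the examples into a partial DFA from state 0: repeatedly fix the first undefined (state, symbol) met by the shortest-then-alphabetical prefix, trying targets in increasing order and rejecting any under which an Accept and a Reject string meet in one state with the same remainder; add a state when all current targets are rejected. Accepting states are where Accept strings end.
a: 0a undefined. 0a->0: no, b/aab meet in 0 with "b" left. Open state 1: 0a->1.
b: 0b undefined. 0b->0: no, b/bb meet in 0. 0b->1: ok.
aa: 1a undefined. 1a->0: no, b/aab meet in 1. 1a->1: ok.
ab: 1b undefined. 1b->0: ok.
All examples now run through 2 states with every (state, symbol) defined. Accept strings end in {1}, Reject strings end in {0}; accept={1}.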